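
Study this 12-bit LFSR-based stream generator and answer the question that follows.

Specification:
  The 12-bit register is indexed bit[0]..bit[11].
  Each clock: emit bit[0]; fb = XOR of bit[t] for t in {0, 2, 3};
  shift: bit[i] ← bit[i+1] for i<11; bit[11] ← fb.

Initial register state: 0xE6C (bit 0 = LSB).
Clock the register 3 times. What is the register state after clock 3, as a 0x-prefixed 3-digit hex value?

0x5CD

reg_0 = 0xE6C
clock 1: out=0, reg = 0x736
clock 2: out=0, reg = 0xB9B
clock 3: out=1, reg = 0x5CD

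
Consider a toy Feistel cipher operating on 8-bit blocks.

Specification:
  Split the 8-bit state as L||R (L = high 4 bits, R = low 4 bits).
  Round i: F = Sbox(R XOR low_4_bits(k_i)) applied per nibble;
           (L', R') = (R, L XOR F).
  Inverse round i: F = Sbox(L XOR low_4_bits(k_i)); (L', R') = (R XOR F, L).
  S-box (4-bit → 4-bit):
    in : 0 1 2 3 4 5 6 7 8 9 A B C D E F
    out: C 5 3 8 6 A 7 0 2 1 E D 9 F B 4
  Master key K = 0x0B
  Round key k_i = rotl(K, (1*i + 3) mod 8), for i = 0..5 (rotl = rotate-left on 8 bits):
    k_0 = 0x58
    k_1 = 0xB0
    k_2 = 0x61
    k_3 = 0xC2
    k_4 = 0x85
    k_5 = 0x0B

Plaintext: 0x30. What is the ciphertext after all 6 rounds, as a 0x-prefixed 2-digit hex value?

s_0 = plaintext = 0x30
s_1 = Round(s_0, k_0) = 0x01
s_2 = Round(s_1, k_1) = 0x15
s_3 = Round(s_2, k_2) = 0x57
s_4 = Round(s_3, k_3) = 0x7F
s_5 = Round(s_4, k_4) = 0xF9
s_6 = Round(s_5, k_5) = 0x9C

0x9C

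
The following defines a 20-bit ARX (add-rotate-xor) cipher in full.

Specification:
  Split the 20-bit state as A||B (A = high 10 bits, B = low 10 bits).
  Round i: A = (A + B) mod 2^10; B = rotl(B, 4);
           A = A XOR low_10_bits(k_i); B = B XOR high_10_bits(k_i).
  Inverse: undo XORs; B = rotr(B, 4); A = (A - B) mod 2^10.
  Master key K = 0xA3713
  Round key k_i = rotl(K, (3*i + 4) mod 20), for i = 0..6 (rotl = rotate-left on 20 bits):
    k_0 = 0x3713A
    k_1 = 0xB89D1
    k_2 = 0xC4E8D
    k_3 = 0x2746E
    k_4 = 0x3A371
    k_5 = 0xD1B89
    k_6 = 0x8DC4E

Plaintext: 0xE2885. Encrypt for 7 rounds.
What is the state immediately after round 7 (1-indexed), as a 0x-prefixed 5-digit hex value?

0x762E5

s_0 = plaintext = 0xE2885
s_1 = Round(s_0, k_0) = 0x4D48E
s_2 = Round(s_1, k_1) = 0x04A00
s_3 = Round(s_2, k_2) = 0x27F1B
s_4 = Round(s_3, k_3) = 0xF5121
s_5 = Round(s_4, k_4) = 0xE12FC
s_6 = Round(s_5, k_5) = 0x4248D
s_7 = Round(s_6, k_6) = 0x762E5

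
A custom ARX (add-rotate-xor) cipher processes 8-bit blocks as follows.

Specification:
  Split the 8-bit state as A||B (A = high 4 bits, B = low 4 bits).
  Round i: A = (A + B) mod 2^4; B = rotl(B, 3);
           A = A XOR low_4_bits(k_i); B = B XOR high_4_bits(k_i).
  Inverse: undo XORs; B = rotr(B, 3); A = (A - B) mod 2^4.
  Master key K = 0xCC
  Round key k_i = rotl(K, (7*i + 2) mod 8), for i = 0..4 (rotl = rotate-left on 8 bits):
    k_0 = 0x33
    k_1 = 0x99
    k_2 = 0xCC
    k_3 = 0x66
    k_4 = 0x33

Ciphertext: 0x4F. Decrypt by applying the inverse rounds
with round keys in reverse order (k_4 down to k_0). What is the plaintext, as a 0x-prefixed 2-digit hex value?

s_0 = ciphertext = 0x4F
s_1 = InvRound(s_0, k_4) = 0xE9
s_2 = InvRound(s_1, k_3) = 0x9F
s_3 = InvRound(s_2, k_2) = 0xF6
s_4 = InvRound(s_3, k_1) = 0x7F
s_5 = InvRound(s_4, k_0) = 0xB9

0xB9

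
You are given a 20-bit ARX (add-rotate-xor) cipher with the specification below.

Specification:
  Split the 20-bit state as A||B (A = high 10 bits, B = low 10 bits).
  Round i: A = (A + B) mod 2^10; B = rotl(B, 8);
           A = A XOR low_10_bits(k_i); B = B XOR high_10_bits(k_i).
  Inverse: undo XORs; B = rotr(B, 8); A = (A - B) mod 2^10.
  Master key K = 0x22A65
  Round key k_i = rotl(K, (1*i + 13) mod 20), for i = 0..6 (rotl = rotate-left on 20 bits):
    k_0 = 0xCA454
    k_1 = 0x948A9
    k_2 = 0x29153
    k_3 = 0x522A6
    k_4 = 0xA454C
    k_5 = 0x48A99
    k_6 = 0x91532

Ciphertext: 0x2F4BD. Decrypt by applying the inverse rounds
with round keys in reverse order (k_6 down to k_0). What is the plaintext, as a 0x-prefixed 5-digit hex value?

s_0 = ciphertext = 0x2F4BD
s_1 = InvRound(s_0, k_6) = 0x6B7E2
s_2 = InvRound(s_1, k_5) = 0x0CB02
s_3 = InvRound(s_2, k_4) = 0xCC64D
s_4 = InvRound(s_3, k_3) = 0x60017
s_5 = InvRound(s_4, k_2) = 0x81ECC
s_6 = InvRound(s_5, k_1) = 0x0DA78
s_7 = InvRound(s_6, k_0) = 0xC7545

0xC7545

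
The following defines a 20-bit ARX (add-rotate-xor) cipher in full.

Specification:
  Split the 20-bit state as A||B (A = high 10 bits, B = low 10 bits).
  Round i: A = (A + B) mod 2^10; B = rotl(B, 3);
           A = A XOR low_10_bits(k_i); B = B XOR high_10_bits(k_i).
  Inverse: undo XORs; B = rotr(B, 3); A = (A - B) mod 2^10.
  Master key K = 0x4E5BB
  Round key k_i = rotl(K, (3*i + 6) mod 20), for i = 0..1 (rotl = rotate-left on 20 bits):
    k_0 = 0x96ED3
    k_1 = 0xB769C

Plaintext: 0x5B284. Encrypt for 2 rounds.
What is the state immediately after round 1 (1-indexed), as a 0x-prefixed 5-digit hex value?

0x48E7E

s_0 = plaintext = 0x5B284
s_1 = Round(s_0, k_0) = 0x48E7E
s_2 = Round(s_1, k_1) = 0x4F529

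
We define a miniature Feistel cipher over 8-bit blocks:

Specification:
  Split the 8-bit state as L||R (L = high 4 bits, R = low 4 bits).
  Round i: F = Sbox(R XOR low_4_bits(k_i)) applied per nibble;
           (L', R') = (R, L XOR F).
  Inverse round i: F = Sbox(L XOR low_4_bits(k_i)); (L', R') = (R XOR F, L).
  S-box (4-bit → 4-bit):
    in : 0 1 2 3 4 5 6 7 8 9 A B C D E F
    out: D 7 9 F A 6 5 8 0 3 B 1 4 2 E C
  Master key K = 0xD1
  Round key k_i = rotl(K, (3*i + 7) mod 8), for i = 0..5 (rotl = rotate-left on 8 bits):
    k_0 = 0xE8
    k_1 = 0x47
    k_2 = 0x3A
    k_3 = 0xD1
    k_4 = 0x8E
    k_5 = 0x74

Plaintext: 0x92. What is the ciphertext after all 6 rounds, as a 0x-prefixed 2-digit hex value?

0xC6

s_0 = plaintext = 0x92
s_1 = Round(s_0, k_0) = 0x22
s_2 = Round(s_1, k_1) = 0x24
s_3 = Round(s_2, k_2) = 0x4C
s_4 = Round(s_3, k_3) = 0xC6
s_5 = Round(s_4, k_4) = 0x6C
s_6 = Round(s_5, k_5) = 0xC6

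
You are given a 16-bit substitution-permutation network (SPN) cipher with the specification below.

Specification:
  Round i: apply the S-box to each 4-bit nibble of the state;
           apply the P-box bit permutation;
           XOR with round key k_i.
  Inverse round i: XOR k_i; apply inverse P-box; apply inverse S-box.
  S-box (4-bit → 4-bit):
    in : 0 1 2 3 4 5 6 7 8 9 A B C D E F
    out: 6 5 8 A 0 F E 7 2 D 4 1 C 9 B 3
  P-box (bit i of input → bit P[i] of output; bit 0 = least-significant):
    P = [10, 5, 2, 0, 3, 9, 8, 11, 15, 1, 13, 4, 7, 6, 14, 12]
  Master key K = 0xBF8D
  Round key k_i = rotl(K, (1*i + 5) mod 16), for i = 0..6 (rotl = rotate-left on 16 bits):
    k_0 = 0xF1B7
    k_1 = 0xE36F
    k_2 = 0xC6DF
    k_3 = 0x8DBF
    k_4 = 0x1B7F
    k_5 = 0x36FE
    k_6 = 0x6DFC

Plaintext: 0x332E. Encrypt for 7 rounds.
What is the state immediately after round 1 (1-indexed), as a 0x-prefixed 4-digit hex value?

s_0 = plaintext = 0x332E
s_1 = Round(s_0, k_0) = 0xEDC4
s_2 = Round(s_1, k_1) = 0x7ABF
s_3 = Round(s_2, k_2) = 0xA237
s_4 = Round(s_3, k_3) = 0xC38B
s_5 = Round(s_4, k_4) = 0x4D6D
s_6 = Round(s_5, k_5) = 0xB9EF
s_7 = Round(s_6, k_6) = 0xC344

0xEDC4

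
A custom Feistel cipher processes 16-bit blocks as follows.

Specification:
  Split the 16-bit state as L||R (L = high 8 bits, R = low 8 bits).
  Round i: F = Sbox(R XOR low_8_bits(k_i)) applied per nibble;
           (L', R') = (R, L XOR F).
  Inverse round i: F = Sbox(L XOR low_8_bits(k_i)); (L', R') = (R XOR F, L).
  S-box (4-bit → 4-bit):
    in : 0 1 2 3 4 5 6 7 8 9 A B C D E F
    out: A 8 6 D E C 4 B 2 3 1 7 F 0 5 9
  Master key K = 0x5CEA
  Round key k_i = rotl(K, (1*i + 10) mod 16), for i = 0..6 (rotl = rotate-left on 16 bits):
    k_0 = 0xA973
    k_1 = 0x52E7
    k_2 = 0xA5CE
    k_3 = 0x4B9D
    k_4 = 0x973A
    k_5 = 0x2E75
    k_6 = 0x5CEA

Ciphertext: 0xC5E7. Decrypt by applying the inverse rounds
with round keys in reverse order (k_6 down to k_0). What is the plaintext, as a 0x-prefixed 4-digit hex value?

0x7EC6

s_0 = ciphertext = 0xC5E7
s_1 = InvRound(s_0, k_6) = 0x8EC5
s_2 = InvRound(s_1, k_5) = 0x528E
s_3 = InvRound(s_2, k_4) = 0xCC52
s_4 = InvRound(s_3, k_3) = 0x9ACC
s_5 = InvRound(s_4, k_2) = 0x029A
s_6 = InvRound(s_5, k_1) = 0xC602
s_7 = InvRound(s_6, k_0) = 0x7EC6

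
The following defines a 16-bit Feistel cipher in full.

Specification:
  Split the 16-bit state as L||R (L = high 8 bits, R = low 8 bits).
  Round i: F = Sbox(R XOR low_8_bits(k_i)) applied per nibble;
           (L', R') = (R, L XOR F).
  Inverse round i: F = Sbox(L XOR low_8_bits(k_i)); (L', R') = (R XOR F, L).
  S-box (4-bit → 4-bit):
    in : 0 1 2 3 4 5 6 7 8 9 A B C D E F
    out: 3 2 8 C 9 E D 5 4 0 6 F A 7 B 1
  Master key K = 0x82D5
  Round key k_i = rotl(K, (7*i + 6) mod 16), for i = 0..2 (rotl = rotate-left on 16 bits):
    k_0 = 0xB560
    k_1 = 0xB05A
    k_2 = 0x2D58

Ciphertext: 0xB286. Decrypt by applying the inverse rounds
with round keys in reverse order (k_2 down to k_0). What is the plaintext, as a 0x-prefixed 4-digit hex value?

0x0964

s_0 = ciphertext = 0xB286
s_1 = InvRound(s_0, k_2) = 0x30B2
s_2 = InvRound(s_1, k_1) = 0x6430
s_3 = InvRound(s_2, k_0) = 0x0964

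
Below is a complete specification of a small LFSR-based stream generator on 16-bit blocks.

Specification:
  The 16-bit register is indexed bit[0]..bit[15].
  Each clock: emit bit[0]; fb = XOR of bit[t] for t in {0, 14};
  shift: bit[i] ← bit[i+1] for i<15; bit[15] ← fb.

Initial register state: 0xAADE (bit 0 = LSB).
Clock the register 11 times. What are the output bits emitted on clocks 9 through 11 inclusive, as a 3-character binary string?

reg_0 = 0xAADE
clock 1: out=0, reg = 0x556F
clock 2: out=1, reg = 0x2AB7
clock 3: out=1, reg = 0x955B
clock 4: out=1, reg = 0xCAAD
clock 5: out=1, reg = 0x6556
clock 6: out=0, reg = 0xB2AB
clock 7: out=1, reg = 0xD955
clock 8: out=1, reg = 0x6CAA
clock 9: out=0, reg = 0xB655
clock 10: out=1, reg = 0xDB2A
clock 11: out=0, reg = 0xED95

010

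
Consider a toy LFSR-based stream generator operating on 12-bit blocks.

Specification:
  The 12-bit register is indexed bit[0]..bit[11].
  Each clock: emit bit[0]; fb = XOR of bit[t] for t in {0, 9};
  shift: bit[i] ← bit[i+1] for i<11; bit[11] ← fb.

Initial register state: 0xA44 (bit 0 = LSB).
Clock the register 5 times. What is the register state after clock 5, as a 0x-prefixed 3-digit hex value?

reg_0 = 0xA44
clock 1: out=0, reg = 0xD22
clock 2: out=0, reg = 0x691
clock 3: out=1, reg = 0x348
clock 4: out=0, reg = 0x9A4
clock 5: out=0, reg = 0x4D2

0x4D2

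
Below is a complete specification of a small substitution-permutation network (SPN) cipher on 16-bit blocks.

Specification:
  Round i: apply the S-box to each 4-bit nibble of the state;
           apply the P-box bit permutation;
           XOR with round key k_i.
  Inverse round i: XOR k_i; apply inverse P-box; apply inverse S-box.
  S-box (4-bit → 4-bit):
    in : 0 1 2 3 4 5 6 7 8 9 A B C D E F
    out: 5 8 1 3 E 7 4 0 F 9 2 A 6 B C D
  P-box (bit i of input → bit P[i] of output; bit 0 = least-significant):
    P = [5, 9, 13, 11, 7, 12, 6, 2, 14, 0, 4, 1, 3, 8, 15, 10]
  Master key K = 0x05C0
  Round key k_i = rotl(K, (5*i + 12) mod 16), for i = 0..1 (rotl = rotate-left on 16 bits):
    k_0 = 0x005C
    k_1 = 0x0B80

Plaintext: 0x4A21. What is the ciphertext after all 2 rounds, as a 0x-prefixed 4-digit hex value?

s_0 = plaintext = 0x4A21
s_1 = Round(s_0, k_0) = 0x8DDD
s_2 = Round(s_1, k_1) = 0xD42F

0xD42F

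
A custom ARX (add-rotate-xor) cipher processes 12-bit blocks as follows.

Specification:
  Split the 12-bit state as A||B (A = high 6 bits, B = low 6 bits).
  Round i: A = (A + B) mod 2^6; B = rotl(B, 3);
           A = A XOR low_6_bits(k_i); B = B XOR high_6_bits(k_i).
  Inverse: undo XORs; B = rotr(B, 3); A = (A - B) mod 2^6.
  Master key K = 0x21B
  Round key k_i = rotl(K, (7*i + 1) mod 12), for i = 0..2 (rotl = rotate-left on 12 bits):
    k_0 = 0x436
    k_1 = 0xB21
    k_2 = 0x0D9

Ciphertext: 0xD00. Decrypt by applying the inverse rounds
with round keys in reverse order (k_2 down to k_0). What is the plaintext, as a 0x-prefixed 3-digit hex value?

s_0 = ciphertext = 0xD00
s_1 = InvRound(s_0, k_2) = 0x558
s_2 = InvRound(s_1, k_1) = 0x3A6
s_3 = InvRound(s_2, k_0) = 0x0B6

0x0B6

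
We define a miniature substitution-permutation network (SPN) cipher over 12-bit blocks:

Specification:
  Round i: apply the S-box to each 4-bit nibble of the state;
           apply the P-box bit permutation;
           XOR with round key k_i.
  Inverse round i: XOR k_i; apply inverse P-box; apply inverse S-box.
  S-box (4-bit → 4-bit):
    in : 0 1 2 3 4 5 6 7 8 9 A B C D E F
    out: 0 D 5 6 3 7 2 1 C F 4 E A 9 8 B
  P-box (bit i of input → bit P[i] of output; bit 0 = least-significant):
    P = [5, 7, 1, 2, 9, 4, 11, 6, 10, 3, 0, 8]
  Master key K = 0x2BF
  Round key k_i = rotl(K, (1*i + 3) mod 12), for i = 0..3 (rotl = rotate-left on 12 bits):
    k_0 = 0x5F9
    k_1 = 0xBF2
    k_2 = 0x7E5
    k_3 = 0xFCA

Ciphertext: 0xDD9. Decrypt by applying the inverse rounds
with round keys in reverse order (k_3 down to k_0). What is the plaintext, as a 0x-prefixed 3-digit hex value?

s_0 = ciphertext = 0xDD9
s_1 = InvRound(s_0, k_3) = 0xA4A
s_2 = InvRound(s_1, k_2) = 0x9A9
s_3 = InvRound(s_2, k_1) = 0x3FA
s_4 = InvRound(s_3, k_0) = 0x27A

0x27A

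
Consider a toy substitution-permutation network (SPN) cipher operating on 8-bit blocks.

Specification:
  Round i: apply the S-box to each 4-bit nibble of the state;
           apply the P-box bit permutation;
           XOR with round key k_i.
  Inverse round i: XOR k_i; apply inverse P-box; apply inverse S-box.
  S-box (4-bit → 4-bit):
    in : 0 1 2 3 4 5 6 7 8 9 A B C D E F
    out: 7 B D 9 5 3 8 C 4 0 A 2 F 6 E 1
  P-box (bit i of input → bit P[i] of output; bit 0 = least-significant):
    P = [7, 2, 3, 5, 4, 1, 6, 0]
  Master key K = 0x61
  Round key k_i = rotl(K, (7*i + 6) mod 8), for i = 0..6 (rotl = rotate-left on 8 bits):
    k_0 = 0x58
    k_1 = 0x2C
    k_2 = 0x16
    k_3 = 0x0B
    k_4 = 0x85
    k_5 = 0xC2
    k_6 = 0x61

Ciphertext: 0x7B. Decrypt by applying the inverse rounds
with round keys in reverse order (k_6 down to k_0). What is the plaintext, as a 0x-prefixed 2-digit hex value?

s_0 = ciphertext = 0x7B
s_1 = InvRound(s_0, k_6) = 0x58
s_2 = InvRound(s_1, k_5) = 0x54
s_3 = InvRound(s_2, k_4) = 0x2F
s_4 = InvRound(s_3, k_3) = 0x9A
s_5 = InvRound(s_4, k_2) = 0x90
s_6 = InvRound(s_5, k_1) = 0xFC
s_7 = InvRound(s_6, k_0) = 0x91

0x91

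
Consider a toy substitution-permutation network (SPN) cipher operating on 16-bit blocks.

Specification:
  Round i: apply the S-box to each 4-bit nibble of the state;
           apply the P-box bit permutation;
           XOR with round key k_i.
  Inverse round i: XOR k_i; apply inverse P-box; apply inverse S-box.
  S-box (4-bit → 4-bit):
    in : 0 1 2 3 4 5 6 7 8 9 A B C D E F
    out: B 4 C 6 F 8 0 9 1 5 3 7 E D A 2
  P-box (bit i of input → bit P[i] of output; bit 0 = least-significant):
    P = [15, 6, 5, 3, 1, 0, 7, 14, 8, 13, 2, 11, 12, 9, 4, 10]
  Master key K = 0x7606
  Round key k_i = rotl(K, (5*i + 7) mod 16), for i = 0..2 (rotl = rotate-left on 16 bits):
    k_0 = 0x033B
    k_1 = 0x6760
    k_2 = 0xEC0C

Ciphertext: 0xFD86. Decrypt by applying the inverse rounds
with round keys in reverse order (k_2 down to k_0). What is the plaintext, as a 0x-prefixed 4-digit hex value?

0xC82B

s_0 = ciphertext = 0xFD86
s_1 = InvRound(s_0, k_2) = 0x8895
s_2 = InvRound(s_1, k_1) = 0xC4CB
s_3 = InvRound(s_2, k_0) = 0xC82B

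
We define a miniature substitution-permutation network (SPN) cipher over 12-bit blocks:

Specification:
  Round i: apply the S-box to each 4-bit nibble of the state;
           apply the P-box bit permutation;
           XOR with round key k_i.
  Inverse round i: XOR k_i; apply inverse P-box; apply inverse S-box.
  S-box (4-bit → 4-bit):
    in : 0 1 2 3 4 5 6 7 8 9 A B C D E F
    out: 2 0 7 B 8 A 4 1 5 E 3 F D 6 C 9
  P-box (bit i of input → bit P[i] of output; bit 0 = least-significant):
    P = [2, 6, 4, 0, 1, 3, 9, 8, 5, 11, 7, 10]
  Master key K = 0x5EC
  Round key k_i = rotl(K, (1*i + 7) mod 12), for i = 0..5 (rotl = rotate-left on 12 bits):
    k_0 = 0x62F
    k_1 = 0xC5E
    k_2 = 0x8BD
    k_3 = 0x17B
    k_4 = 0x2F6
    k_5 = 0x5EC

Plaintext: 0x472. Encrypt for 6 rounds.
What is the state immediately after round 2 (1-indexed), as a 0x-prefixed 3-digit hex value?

0x4AD

s_0 = plaintext = 0x472
s_1 = Round(s_0, k_0) = 0x279
s_2 = Round(s_1, k_1) = 0x4AD
s_3 = Round(s_2, k_2) = 0xCE7
s_4 = Round(s_3, k_3) = 0x6DF
s_5 = Round(s_4, k_4) = 0x07B
s_6 = Round(s_5, k_5) = 0xDBB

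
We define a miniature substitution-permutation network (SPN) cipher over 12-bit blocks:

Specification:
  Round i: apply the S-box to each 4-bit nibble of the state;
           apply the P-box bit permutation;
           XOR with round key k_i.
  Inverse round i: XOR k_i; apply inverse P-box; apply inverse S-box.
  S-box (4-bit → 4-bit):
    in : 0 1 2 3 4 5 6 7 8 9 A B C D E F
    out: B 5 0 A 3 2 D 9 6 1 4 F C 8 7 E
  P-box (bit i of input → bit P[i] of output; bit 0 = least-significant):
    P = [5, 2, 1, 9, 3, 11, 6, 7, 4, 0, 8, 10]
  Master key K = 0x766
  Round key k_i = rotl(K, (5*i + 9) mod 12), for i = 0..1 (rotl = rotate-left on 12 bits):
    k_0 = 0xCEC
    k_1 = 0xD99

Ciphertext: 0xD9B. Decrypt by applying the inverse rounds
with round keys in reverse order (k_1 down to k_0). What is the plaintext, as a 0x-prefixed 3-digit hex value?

0xDFF

s_0 = ciphertext = 0xD9B
s_1 = InvRound(s_0, k_1) = 0x22A
s_2 = InvRound(s_1, k_0) = 0xDFF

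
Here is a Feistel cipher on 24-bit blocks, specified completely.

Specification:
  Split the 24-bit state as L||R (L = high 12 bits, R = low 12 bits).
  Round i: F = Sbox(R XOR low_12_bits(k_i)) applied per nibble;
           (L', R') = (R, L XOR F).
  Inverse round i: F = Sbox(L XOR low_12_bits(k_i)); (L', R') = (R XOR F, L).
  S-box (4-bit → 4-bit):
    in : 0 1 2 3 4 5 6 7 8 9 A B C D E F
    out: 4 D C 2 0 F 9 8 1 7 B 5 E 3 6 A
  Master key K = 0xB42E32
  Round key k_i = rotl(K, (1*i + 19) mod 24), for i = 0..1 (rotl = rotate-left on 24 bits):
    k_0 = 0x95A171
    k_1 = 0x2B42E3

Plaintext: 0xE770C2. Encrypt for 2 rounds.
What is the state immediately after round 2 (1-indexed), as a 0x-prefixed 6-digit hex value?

s_0 = plaintext = 0xE770C2
s_1 = Round(s_0, k_0) = 0x0C2325
s_2 = Round(s_1, k_1) = 0x325D2B

0x325D2B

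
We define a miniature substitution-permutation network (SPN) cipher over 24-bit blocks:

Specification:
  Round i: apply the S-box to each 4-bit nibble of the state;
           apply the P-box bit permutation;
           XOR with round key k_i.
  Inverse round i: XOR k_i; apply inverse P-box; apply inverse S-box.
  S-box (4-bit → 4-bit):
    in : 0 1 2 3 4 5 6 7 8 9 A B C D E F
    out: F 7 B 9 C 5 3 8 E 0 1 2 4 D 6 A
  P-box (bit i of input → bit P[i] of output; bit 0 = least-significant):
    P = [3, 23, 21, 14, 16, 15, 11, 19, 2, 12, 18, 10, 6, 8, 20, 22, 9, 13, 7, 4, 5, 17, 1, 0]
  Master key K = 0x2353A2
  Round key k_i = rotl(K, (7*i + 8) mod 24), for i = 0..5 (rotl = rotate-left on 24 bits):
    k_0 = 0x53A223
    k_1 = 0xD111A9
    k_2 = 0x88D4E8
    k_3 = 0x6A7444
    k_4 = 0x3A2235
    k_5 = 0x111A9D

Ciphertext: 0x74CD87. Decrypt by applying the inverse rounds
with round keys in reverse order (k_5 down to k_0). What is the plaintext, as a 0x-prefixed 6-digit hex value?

0x3DEDBB

s_0 = ciphertext = 0x74CD87
s_1 = InvRound(s_0, k_5) = 0xC3F86D
s_2 = InvRound(s_1, k_4) = 0x93DB00
s_3 = InvRound(s_2, k_3) = 0x96030E
s_4 = InvRound(s_3, k_2) = 0x1510F7
s_5 = InvRound(s_4, k_1) = 0xC72596
s_6 = InvRound(s_5, k_0) = 0x3DEDBB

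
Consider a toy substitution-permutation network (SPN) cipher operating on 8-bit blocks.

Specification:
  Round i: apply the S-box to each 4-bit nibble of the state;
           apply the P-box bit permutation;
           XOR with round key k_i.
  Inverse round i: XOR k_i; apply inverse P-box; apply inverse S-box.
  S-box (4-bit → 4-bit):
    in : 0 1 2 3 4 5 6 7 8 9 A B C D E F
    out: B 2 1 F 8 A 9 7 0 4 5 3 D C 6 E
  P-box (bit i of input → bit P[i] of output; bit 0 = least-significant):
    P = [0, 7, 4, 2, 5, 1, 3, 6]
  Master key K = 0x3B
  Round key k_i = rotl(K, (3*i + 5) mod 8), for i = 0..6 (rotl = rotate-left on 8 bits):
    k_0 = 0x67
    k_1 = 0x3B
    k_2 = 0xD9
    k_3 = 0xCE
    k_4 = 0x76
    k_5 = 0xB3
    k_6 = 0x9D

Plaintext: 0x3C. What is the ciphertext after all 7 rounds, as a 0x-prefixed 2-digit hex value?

0x74

s_0 = plaintext = 0x3C
s_1 = Round(s_0, k_0) = 0x18
s_2 = Round(s_1, k_1) = 0x39
s_3 = Round(s_2, k_2) = 0xA3
s_4 = Round(s_3, k_3) = 0x73
s_5 = Round(s_4, k_4) = 0xC9
s_6 = Round(s_5, k_5) = 0xCB
s_7 = Round(s_6, k_6) = 0x74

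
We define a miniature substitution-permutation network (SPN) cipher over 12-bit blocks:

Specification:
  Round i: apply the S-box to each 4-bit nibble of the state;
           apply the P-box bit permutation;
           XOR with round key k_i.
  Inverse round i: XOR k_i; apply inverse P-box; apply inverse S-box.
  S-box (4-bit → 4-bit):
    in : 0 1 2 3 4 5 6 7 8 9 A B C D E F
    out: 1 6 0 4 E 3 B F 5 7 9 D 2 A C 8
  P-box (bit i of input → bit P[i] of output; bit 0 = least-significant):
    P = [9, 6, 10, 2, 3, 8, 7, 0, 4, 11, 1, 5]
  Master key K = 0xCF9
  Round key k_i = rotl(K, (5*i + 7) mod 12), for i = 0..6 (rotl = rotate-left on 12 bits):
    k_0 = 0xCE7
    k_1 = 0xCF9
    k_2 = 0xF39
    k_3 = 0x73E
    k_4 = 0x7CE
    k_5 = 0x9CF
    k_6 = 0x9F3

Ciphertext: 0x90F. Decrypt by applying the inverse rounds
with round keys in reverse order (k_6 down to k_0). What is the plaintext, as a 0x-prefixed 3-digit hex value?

s_0 = ciphertext = 0x90F
s_1 = InvRound(s_0, k_6) = 0xA8D
s_2 = InvRound(s_1, k_5) = 0x3C5
s_3 = InvRound(s_2, k_4) = 0x3A3
s_4 = InvRound(s_3, k_3) = 0x0BE
s_5 = InvRound(s_4, k_2) = 0x14B
s_6 = InvRound(s_5, k_1) = 0x713
s_7 = InvRound(s_6, k_0) = 0x616

0x616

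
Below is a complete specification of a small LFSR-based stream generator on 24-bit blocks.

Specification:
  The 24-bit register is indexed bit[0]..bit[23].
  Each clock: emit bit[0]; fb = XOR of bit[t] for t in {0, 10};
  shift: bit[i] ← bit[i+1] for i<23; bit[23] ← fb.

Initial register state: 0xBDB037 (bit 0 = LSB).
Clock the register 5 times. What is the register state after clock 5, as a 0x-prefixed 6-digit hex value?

reg_0 = 0xBDB037
clock 1: out=1, reg = 0xDED81B
clock 2: out=1, reg = 0xEF6C0D
clock 3: out=1, reg = 0x77B606
clock 4: out=0, reg = 0xBBDB03
clock 5: out=1, reg = 0xDDED81

0xDDED81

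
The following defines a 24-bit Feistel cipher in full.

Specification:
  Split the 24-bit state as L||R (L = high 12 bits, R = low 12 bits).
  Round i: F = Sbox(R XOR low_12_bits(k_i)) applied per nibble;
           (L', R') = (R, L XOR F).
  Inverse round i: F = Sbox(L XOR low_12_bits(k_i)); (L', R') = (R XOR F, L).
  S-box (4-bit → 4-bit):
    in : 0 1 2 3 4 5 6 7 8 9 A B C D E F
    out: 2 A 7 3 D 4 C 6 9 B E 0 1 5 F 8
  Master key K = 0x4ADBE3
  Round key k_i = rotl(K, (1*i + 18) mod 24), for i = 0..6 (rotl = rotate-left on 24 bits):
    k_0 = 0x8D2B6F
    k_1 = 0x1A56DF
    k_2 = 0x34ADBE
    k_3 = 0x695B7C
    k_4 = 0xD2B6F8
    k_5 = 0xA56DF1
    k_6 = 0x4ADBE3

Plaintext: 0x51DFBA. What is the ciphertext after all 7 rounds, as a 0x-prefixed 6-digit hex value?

s_0 = plaintext = 0x51DFBA
s_1 = Round(s_0, k_0) = 0xFBA849
s_2 = Round(s_1, k_1) = 0x849006
s_3 = Round(s_2, k_2) = 0x006D40
s_4 = Round(s_3, k_3) = 0xD40C37
s_5 = Round(s_4, k_4) = 0xC37358
s_6 = Round(s_5, k_5) = 0x3583DC
s_7 = Round(s_6, k_6) = 0x3DCA60

0x3DCA60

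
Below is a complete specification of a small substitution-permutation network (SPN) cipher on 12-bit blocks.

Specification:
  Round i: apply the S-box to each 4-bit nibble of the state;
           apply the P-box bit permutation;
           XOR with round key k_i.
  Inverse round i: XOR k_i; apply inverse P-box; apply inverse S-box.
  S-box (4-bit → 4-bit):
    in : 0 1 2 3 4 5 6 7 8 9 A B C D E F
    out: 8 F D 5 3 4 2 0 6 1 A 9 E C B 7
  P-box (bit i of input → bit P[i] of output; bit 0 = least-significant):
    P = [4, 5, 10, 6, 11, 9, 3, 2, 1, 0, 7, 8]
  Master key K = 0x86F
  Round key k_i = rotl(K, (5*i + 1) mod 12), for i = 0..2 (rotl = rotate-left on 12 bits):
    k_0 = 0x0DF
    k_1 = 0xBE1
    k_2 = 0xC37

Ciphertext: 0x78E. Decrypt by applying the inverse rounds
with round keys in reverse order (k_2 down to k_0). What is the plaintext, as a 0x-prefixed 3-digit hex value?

0x71E

s_0 = ciphertext = 0x78E
s_1 = InvRound(s_0, k_2) = 0xCF4
s_2 = InvRound(s_1, k_1) = 0xAA3
s_3 = InvRound(s_2, k_0) = 0x71E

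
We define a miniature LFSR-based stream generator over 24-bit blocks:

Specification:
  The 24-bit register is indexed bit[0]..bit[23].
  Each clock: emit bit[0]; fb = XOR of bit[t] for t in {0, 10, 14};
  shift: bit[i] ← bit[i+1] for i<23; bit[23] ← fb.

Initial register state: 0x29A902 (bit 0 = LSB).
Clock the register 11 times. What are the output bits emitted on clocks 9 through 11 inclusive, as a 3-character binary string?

100

reg_0 = 0x29A902
clock 1: out=0, reg = 0x14D481
clock 2: out=1, reg = 0x8A6A40
clock 3: out=0, reg = 0xC53520
clock 4: out=0, reg = 0xE29A90
clock 5: out=0, reg = 0x714D48
clock 6: out=0, reg = 0x38A6A4
clock 7: out=0, reg = 0x9C5352
clock 8: out=0, reg = 0xCE29A9
clock 9: out=1, reg = 0xE714D4
clock 10: out=0, reg = 0xF38A6A
clock 11: out=0, reg = 0x79C535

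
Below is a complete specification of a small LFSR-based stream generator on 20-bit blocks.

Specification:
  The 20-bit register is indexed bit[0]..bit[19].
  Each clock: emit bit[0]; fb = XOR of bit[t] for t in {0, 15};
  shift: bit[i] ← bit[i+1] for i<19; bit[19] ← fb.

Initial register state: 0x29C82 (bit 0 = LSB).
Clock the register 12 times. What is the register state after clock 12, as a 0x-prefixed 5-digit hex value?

reg_0 = 0x29C82
clock 1: out=0, reg = 0x94E41
clock 2: out=1, reg = 0xCA720
clock 3: out=0, reg = 0xE5390
clock 4: out=0, reg = 0x729C8
clock 5: out=0, reg = 0x394E4
clock 6: out=0, reg = 0x9CA72
clock 7: out=0, reg = 0xCE539
clock 8: out=1, reg = 0x6729C
clock 9: out=0, reg = 0x3394E
clock 10: out=0, reg = 0x19CA7
clock 11: out=1, reg = 0x0CE53
clock 12: out=1, reg = 0x06729

0x06729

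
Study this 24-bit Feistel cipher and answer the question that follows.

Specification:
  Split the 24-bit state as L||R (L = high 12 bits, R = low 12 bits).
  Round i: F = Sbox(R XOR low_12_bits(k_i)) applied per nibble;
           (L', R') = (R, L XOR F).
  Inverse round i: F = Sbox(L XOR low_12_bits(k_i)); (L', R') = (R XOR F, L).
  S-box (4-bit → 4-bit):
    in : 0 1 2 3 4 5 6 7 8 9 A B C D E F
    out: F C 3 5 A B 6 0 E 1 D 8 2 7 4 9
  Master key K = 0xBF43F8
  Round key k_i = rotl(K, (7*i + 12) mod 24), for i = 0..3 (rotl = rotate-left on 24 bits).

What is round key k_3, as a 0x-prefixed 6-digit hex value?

0x87F17E

K = 0xBF43F8
k_0 = rotl(K, (7*0+12) mod 24) = rotl(K, 12) = 0x3F8BF4
k_1 = rotl(K, (7*1+12) mod 24) = rotl(K, 19) = 0xC5FA1F
k_2 = rotl(K, (7*2+12) mod 24) = rotl(K, 2) = 0xFD0FE2
k_3 = rotl(K, (7*3+12) mod 24) = rotl(K, 9) = 0x87F17E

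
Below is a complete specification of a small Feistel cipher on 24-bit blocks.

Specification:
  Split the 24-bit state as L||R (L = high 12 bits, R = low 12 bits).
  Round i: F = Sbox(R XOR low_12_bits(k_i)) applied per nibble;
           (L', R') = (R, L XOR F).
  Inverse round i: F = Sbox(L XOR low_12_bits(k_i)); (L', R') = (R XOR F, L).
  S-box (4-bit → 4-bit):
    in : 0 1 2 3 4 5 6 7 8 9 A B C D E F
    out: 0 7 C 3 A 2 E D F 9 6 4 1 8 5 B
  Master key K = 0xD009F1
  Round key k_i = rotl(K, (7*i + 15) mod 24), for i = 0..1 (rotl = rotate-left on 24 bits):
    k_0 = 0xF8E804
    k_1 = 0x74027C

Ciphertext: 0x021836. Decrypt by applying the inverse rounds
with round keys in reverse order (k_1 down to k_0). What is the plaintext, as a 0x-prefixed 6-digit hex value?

s_0 = ciphertext = 0x021836
s_1 = InvRound(s_0, k_1) = 0x41E021
s_2 = InvRound(s_1, k_0) = 0x15741E

0x15741E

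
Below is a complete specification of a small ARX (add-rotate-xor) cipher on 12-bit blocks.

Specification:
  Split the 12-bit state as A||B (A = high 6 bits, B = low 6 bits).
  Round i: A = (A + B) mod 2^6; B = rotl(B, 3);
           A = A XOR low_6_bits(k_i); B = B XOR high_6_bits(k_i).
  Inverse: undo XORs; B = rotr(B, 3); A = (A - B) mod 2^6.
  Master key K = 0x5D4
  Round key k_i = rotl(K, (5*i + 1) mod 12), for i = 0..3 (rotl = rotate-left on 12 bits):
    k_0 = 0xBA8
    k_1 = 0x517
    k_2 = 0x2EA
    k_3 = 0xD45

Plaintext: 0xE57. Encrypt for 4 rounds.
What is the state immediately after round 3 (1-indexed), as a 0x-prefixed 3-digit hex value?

s_0 = plaintext = 0xE57
s_1 = Round(s_0, k_0) = 0xE14
s_2 = Round(s_1, k_1) = 0x6F6
s_3 = Round(s_2, k_2) = 0xEFD
s_4 = Round(s_3, k_3) = 0xF5A

0xEFD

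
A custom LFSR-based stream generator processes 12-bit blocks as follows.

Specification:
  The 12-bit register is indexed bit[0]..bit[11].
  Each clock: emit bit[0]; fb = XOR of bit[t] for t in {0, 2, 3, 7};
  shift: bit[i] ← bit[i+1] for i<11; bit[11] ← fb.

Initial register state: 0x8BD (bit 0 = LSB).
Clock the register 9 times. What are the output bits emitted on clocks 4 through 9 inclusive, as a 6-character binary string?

reg_0 = 0x8BD
clock 1: out=1, reg = 0x45E
clock 2: out=0, reg = 0x22F
clock 3: out=1, reg = 0x917
clock 4: out=1, reg = 0x48B
clock 5: out=1, reg = 0xA45
clock 6: out=1, reg = 0x522
clock 7: out=0, reg = 0x291
clock 8: out=1, reg = 0x148
clock 9: out=0, reg = 0x8A4

111010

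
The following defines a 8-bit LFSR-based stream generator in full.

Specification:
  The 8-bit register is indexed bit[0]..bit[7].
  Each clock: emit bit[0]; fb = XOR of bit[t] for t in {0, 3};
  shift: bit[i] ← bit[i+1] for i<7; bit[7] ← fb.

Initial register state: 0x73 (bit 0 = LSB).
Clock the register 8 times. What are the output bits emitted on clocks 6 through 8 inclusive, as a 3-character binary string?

110

reg_0 = 0x73
clock 1: out=1, reg = 0xB9
clock 2: out=1, reg = 0x5C
clock 3: out=0, reg = 0xAE
clock 4: out=0, reg = 0xD7
clock 5: out=1, reg = 0xEB
clock 6: out=1, reg = 0x75
clock 7: out=1, reg = 0xBA
clock 8: out=0, reg = 0xDD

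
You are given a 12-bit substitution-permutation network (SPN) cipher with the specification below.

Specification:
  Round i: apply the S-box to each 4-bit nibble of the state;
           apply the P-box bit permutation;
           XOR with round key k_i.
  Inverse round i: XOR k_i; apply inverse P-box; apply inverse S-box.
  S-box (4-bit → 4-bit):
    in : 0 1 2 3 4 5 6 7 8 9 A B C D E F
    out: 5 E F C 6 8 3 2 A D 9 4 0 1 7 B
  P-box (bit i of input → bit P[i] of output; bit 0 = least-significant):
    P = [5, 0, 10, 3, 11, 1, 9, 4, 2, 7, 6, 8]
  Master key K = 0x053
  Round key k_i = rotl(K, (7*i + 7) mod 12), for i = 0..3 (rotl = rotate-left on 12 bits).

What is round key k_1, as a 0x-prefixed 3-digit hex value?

K = 0x053
k_0 = rotl(K, (7*0+7) mod 12) = rotl(K, 7) = 0x982
k_1 = rotl(K, (7*1+7) mod 12) = rotl(K, 2) = 0x14C

0x14C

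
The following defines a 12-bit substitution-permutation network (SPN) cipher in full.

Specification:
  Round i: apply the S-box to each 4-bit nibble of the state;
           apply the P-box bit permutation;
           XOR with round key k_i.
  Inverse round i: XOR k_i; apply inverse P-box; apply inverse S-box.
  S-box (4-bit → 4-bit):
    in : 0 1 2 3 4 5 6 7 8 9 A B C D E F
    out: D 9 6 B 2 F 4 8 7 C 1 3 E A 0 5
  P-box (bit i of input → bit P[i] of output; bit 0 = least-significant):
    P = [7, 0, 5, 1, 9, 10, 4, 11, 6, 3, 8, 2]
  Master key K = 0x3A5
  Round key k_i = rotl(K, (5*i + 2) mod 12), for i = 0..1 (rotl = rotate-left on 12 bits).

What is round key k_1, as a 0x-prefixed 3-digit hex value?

0x29D

K = 0x3A5
k_0 = rotl(K, (5*0+2) mod 12) = rotl(K, 2) = 0xE94
k_1 = rotl(K, (5*1+2) mod 12) = rotl(K, 7) = 0x29D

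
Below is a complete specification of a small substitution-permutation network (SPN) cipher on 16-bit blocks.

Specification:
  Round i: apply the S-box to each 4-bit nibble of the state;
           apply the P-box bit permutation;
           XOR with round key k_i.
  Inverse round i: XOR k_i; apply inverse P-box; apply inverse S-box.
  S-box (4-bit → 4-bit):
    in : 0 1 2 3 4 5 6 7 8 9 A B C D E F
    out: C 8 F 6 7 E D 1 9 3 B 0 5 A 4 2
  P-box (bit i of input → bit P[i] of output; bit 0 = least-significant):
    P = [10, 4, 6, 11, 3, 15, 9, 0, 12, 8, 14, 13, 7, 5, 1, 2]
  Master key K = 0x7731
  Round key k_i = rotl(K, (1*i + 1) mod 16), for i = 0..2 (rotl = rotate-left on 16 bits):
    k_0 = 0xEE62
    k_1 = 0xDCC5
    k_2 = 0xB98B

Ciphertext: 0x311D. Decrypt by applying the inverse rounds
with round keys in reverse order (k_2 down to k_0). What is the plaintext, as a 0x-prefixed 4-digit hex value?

s_0 = ciphertext = 0x311D
s_1 = InvRound(s_0, k_2) = 0x6BFD
s_2 = InvRound(s_1, k_1) = 0xFA49
s_3 = InvRound(s_2, k_0) = 0x3787

0x3787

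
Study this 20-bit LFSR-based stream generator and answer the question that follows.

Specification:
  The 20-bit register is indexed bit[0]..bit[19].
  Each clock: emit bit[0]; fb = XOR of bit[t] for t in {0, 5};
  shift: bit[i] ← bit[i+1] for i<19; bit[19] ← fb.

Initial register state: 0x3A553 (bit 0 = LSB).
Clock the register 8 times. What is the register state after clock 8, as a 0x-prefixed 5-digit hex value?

0x793A5

reg_0 = 0x3A553
clock 1: out=1, reg = 0x9D2A9
clock 2: out=1, reg = 0x4E954
clock 3: out=0, reg = 0x274AA
clock 4: out=0, reg = 0x93A55
clock 5: out=1, reg = 0xC9D2A
clock 6: out=0, reg = 0xE4E95
clock 7: out=1, reg = 0xF274A
clock 8: out=0, reg = 0x793A5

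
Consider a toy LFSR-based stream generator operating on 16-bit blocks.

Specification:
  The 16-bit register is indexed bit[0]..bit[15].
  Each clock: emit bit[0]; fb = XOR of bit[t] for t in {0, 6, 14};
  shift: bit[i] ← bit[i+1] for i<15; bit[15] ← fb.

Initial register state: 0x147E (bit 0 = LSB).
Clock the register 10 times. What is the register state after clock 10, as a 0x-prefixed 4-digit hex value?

reg_0 = 0x147E
clock 1: out=0, reg = 0x8A3F
clock 2: out=1, reg = 0xC51F
clock 3: out=1, reg = 0x628F
clock 4: out=1, reg = 0x3147
clock 5: out=1, reg = 0x18A3
clock 6: out=1, reg = 0x8C51
clock 7: out=1, reg = 0x4628
clock 8: out=0, reg = 0xA314
clock 9: out=0, reg = 0x518A
clock 10: out=0, reg = 0xA8C5

0xA8C5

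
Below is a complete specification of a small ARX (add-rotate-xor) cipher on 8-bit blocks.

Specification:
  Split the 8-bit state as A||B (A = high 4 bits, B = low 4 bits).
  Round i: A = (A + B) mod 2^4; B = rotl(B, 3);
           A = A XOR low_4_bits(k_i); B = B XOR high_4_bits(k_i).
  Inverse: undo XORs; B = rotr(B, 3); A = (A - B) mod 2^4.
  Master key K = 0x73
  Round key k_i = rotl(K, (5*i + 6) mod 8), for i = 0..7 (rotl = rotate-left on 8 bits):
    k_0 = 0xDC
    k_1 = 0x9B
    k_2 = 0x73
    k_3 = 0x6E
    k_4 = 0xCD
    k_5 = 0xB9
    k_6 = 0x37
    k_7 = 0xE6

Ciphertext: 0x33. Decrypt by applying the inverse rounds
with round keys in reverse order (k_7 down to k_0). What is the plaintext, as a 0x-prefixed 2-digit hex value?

0xA3

s_0 = ciphertext = 0x33
s_1 = InvRound(s_0, k_7) = 0xAB
s_2 = InvRound(s_1, k_6) = 0xC1
s_3 = InvRound(s_2, k_5) = 0x05
s_4 = InvRound(s_3, k_4) = 0xA3
s_5 = InvRound(s_4, k_3) = 0xAA
s_6 = InvRound(s_5, k_2) = 0xEB
s_7 = InvRound(s_6, k_1) = 0x14
s_8 = InvRound(s_7, k_0) = 0xA3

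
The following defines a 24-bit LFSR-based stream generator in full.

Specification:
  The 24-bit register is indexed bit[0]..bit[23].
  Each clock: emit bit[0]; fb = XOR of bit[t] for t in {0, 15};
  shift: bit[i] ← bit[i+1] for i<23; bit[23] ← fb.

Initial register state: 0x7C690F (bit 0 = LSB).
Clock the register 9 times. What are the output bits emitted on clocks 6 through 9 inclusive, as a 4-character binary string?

reg_0 = 0x7C690F
clock 1: out=1, reg = 0xBE3487
clock 2: out=1, reg = 0xDF1A43
clock 3: out=1, reg = 0xEF8D21
clock 4: out=1, reg = 0x77C690
clock 5: out=0, reg = 0xBBE348
clock 6: out=0, reg = 0xDDF1A4
clock 7: out=0, reg = 0xEEF8D2
clock 8: out=0, reg = 0xF77C69
clock 9: out=1, reg = 0xFBBE34

0001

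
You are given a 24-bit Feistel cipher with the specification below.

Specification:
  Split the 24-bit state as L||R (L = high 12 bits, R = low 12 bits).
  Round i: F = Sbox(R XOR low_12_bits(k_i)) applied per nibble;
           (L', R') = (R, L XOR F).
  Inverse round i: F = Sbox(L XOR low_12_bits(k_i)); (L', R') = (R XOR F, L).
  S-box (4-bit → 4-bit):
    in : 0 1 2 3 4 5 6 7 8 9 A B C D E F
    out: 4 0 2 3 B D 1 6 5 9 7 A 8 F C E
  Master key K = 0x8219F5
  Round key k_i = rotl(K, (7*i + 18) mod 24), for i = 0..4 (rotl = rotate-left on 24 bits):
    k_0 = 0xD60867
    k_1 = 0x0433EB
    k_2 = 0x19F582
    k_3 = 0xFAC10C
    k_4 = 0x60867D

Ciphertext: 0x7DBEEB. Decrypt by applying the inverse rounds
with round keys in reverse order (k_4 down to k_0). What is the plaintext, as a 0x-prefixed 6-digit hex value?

s_0 = ciphertext = 0x7DBEEB
s_1 = InvRound(s_0, k_4) = 0xE9A7DB
s_2 = InvRound(s_1, k_3) = 0x94AE9A
s_3 = InvRound(s_2, k_2) = 0x61F94A
s_4 = InvRound(s_3, k_1) = 0x4A161F
s_5 = InvRound(s_4, k_0) = 0xE9E4A1

0xE9E4A1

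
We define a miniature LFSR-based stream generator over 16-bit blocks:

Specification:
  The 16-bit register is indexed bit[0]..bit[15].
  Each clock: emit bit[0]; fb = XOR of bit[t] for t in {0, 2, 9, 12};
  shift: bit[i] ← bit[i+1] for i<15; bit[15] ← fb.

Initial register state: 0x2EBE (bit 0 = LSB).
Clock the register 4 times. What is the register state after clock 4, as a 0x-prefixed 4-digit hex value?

0x42EB

reg_0 = 0x2EBE
clock 1: out=0, reg = 0x175F
clock 2: out=1, reg = 0x0BAF
clock 3: out=1, reg = 0x85D7
clock 4: out=1, reg = 0x42EB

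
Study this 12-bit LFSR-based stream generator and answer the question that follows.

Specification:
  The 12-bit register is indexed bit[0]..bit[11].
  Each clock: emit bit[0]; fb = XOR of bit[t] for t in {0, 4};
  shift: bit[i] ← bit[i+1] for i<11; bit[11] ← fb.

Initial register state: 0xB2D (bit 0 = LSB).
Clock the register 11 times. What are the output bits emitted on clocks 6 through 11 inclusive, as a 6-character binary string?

100110

reg_0 = 0xB2D
clock 1: out=1, reg = 0xD96
clock 2: out=0, reg = 0xECB
clock 3: out=1, reg = 0xF65
clock 4: out=1, reg = 0xFB2
clock 5: out=0, reg = 0xFD9
clock 6: out=1, reg = 0x7EC
clock 7: out=0, reg = 0x3F6
clock 8: out=0, reg = 0x9FB
clock 9: out=1, reg = 0x4FD
clock 10: out=1, reg = 0x27E
clock 11: out=0, reg = 0x93F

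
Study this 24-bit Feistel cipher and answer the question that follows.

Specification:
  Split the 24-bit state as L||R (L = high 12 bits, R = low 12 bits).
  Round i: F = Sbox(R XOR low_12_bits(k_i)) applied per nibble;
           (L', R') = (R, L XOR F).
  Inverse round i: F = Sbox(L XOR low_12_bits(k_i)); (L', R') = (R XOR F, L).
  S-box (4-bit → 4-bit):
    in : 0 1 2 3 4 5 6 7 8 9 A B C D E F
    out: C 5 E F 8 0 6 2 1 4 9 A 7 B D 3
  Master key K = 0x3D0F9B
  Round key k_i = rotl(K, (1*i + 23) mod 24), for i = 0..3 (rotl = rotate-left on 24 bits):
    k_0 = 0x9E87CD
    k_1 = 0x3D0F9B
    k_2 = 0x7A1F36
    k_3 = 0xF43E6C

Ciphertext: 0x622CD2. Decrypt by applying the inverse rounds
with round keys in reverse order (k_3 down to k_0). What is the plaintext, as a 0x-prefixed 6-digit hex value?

s_0 = ciphertext = 0x622CD2
s_1 = InvRound(s_0, k_3) = 0xD5F622
s_2 = InvRound(s_1, k_2) = 0x846D5F
s_3 = InvRound(s_2, k_1) = 0xFE4846
s_4 = InvRound(s_3, k_0) = 0x9A2FE4

0x9A2FE4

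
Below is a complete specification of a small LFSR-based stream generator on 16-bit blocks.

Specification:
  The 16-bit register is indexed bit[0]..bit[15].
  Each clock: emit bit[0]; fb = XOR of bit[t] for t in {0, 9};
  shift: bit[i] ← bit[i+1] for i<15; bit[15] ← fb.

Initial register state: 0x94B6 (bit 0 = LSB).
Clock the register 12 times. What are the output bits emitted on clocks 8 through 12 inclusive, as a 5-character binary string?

reg_0 = 0x94B6
clock 1: out=0, reg = 0x4A5B
clock 2: out=1, reg = 0x252D
clock 3: out=1, reg = 0x9296
clock 4: out=0, reg = 0xC94B
clock 5: out=1, reg = 0xE4A5
clock 6: out=1, reg = 0xF252
clock 7: out=0, reg = 0xF929
clock 8: out=1, reg = 0xFC94
clock 9: out=0, reg = 0x7E4A
clock 10: out=0, reg = 0xBF25
clock 11: out=1, reg = 0x5F92
clock 12: out=0, reg = 0xAFC9

10010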